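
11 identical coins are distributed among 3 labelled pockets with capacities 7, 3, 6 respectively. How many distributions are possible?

18

Ignoring the caps, the number of non-negative solutions to x_1+…+x_3 = 11 is C(13,2) = 78.
Subtract solutions that violate a single cap (substitute x_i' = x_i − (cap_i+1)): x_1 ≥ 8 gives C(5,2) = 10; x_2 ≥ 4 gives C(9,2) = 36; x_3 ≥ 7 gives C(6,2) = 15. Together 61.
Add back pairs where two caps are both exceeded: 0 + 0 + 1 = 1.
By inclusion–exclusion the count is 78 − 61 + 1 = 18.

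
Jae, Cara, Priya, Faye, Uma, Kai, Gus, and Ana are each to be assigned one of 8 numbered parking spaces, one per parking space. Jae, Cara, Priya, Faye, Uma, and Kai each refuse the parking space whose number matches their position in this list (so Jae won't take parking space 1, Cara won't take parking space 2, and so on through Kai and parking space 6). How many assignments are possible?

Let Aᵢ (for 1 ≤ i ≤ 6) be the placements that put person i in their forbidden parking space. Any j of these fix j positions, leaving (8−j)! ways to fill the rest, and there are C(6,j) ways to pick which j.
By inclusion–exclusion, the number of valid placements is Σ_{j=0}^{6} (−1)^j C(6,j)·(8−j)!.
Computing: 40320 − 30240 + 10800 − 2400 + 360 − 36 + 2 = 18806.

18806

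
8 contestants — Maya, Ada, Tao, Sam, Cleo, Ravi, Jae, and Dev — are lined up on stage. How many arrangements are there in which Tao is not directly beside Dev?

30240

Of the 8! = 40320 arrangements, those with Tao and Dev adjacent number 2 × 7! = 10080 (treat the pair as a block with 2 internal orders).
So 40320 − 10080 = 30240 arrangements keep them apart.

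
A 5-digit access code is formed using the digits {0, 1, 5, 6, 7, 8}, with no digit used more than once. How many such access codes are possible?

This is a permutation of 5 out of 6: P(6,5) = 6!/1!.
That product is 6 × 5 × 4 × 3 × 2 = 720.

720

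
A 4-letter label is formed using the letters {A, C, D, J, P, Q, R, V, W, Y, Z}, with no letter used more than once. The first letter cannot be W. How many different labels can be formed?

The first letter has 11−1 = 10 choices (anything except W).
The remaining 3 letters are filled from the other 10 symbols without repetition: 10 × 9 × 8 = 720.
Total: 10 × 720 = 7200.

7200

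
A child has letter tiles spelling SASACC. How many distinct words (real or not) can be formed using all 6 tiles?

90

SASACC has 6 letters with A appearing twice, C appearing twice, and S appearing twice.
So there are 6! / (2!·2!·2!) = 90 distinguishable arrangements.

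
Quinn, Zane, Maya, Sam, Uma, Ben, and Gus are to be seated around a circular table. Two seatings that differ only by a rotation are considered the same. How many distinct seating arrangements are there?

720

Seat Quinn anywhere (absorbing the rotational symmetry), then permute the other 6: (6)! = 720.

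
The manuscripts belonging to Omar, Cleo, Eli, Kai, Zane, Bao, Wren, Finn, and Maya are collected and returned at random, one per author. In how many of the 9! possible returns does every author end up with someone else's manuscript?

Let Aᵢ be the assignments in which author i gets their own manuscript. We want the size of the complement of A₁∪…∪A_9.
By inclusion–exclusion this is Σ_{j=0}^{9} (−1)^j C(9,j)·(9−j)!.
Computing: 362880 − 362880 + 181440 − 60480 + 15120 − 3024 + 504 − 72 + 9 − 1 = 133496.

133496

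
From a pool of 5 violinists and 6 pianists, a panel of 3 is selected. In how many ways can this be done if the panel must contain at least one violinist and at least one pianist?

Total 3-person selections from all 11: C(11,3) = 165.
Selections missing a whole group: no violinists → C(6,3) = 20; no pianists → C(5,3) = 10.
Both groups omitted at once is impossible, so 165 − 30 = 135.

135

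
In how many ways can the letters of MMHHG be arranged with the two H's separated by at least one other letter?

18

There are 5!/(2!·2!) = 30 arrangements of MMHHG in total.
If the two H's are adjacent, glue them into one block, leaving 4 items to arrange: (4)!/(2!) = 12 ways.
Hence 30 − 12 = 18.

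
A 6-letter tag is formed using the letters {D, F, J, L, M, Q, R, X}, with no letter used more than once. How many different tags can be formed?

Choose and order 6 of the 8 symbols: the first letter has 8 options, the next 7, and so on down to 3.
That product is 8 × 7 × 6 × 5 × 4 × 3 = 20160.

20160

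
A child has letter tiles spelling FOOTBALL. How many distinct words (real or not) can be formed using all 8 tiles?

FOOTBALL has 8 letters with L appearing twice and O appearing twice.
Dividing 8! = 40320 by 2!·2! = 4 for the repeated letters gives 10080.

10080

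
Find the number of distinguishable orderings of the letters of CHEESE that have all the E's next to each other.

Treat the 3 copies of E as a single block. The multiset to arrange is then {EEE, C, H, S}, 4 items in all.
All 4 items are distinct, so there are (4)! = 24 arrangements.

24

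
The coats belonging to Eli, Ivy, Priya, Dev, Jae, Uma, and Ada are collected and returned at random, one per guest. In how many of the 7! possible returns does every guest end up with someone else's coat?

1854

Count assignments avoiding every fixed point. For any j of the 7 guests fixed to their own coat, the other 7−j can be arranged in (7−j)! ways.
By inclusion–exclusion this is Σ_{j=0}^{7} (−1)^j C(7,j)·(7−j)!.
Computing: 5040 − 5040 + 2520 − 840 + 210 − 42 + 7 − 1 = 1854.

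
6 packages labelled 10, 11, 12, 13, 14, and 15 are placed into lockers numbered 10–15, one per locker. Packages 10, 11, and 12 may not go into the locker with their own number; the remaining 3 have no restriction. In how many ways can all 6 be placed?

Let Aᵢ (for i ∈ {10, 11, 12}) be the placements that put package i in its forbidden locker. Any j of these fix j positions, leaving (6−j)! ways to fill the rest, and there are C(3,j) ways to pick which j.
By inclusion–exclusion, the number of valid placements is Σ_{j=0}^{3} (−1)^j C(3,j)·(6−j)!.
Computing: 720 − 360 + 72 − 6 = 426.

426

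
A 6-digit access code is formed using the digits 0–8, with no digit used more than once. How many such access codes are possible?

Choose and order 6 of the 9 symbols: the first digit has 9 options, the next 8, and so on down to 4.
9 × 8 × 7 × 6 × 5 × 4 = 60480.

60480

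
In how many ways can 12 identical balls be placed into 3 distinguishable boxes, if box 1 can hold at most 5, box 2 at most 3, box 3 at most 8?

14

By stars and bars, unrestricted non-negative solutions to x_1+…+x_3 = 12 number C(12+2,2) = 91.
Subtract solutions that violate a single cap (substitute x_i' = x_i − (cap_i+1)): x_1 ≥ 6 gives C(8,2) = 28; x_2 ≥ 4 gives C(10,2) = 45; x_3 ≥ 9 gives C(5,2) = 10. Together 83.
Add back pairs where two caps are both exceeded: 6 + 0 + 0 = 6.
By inclusion–exclusion the count is 91 − 83 + 6 = 14.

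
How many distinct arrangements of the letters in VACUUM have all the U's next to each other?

120

Treat the 2 copies of U as a single block. The multiset to arrange is then {UU, A, C, M, V}, 5 items in all.
All 5 items are distinct, so there are (5)! = 120 arrangements.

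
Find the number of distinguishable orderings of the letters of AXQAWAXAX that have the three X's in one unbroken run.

210

Treat the 3 copies of X as a single block. The multiset to arrange is then {XXX, A, A, A, A, Q, W}, 7 items in all.
That gives (7)!/(4!) = 210 arrangements.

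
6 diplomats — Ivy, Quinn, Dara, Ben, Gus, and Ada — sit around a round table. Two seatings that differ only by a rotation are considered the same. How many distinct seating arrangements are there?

Around a circle, 6 distinct people have 6!/6 = (5)! = 120 rotationally distinct seatings.

120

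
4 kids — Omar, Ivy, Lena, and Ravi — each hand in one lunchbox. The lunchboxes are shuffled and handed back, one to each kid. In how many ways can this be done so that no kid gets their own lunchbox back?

Count assignments avoiding every fixed point. For any j of the 4 kids fixed to their own lunchbox, the other 4−j can be arranged in (4−j)! ways.
By inclusion–exclusion this is Σ_{j=0}^{4} (−1)^j C(4,j)·(4−j)!.
Computing: 24 − 24 + 12 − 4 + 1 = 9.

9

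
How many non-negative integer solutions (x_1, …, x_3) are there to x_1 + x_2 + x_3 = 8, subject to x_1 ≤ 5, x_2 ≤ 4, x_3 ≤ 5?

Ignoring the caps, the number of non-negative solutions to x_1+…+x_3 = 8 is C(10,2) = 45.
Subtract solutions that violate a single cap (substitute x_i' = x_i − (cap_i+1)): x_1 ≥ 6 gives C(4,2) = 6; x_2 ≥ 5 gives C(5,2) = 10; x_3 ≥ 6 gives C(4,2) = 6. Together 22.
No two caps can be exceeded simultaneously, so the pair terms are all 0.
By inclusion–exclusion the count is 45 − 22 + 0 = 23.

23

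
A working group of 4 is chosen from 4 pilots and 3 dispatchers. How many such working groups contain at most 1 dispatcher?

Split by how many dispatchers are chosen (0 through 1).
Sum: C(3,0)·C(4,4) + C(3,1)·C(4,3) = 1 + 12 = 13.

13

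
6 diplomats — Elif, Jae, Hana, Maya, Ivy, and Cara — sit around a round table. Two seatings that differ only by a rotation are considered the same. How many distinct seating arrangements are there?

Seat Elif anywhere (absorbing the rotational symmetry), then permute the other 5: (5)! = 120.

120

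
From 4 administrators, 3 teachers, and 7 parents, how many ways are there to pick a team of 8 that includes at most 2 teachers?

Split by how many teachers are chosen (0 through 2).
Sum: C(3,0)·C(11,8) + C(3,1)·C(11,7) + C(3,2)·C(11,6) = 165 + 990 + 1386 = 2541.

2541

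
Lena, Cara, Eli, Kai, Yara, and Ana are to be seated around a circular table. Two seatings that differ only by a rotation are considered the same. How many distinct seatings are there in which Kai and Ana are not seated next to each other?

All circular seatings of 6 people number (5)! = 120.
Those with Kai next to Ana: fuse the pair into one unit and seat 5 units around a circle — 2·(4)! = 48.
Subtracting, 120 − 48 = 72.

72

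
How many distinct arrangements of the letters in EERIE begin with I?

With the first slot taken by I, it remains to arrange the other 4 letters (EERE).
Those 4 letters have E appearing 3 times, giving (4)!/(3!) = 4.

4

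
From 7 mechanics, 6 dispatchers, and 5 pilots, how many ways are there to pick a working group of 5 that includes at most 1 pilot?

Split by how many pilots are chosen (0 through 1).
Sum: C(5,0)·C(13,5) + C(5,1)·C(13,4) = 1287 + 3575 = 4862.

4862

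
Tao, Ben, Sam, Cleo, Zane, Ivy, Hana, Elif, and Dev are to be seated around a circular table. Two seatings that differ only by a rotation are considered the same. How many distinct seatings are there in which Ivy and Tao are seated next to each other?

Treat {Ivy, Tao} as one unit (2 internal orders) and seat the resulting 8 units around the table: (7)! circular arrangements.
So 2 × (7)! = 2 × 5040 = 10080.

10080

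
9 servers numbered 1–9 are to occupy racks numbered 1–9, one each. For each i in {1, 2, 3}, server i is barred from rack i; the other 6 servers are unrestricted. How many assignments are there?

256320

Let Aᵢ (for i ∈ {1, 2, 3}) be the placements that put server i in its forbidden rack. Any j of these fix j positions, leaving (9−j)! ways to fill the rest, and there are C(3,j) ways to pick which j.
By inclusion–exclusion, the number of valid placements is Σ_{j=0}^{3} (−1)^j C(3,j)·(9−j)!.
Computing: 362880 − 120960 + 15120 − 720 = 256320.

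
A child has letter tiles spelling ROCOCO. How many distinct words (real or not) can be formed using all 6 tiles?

60

The 6 letters of ROCOCO have repeats: C appearing twice and O appearing 3 times.
Dividing 6! = 720 by 3!·2! = 12 for the repeated letters gives 60.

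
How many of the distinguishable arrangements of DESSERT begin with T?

Fix T in the first position and arrange the remaining 6 letters.
Those 6 letters have E appearing twice and S appearing twice, giving (6)!/(2!·2!) = 180.

180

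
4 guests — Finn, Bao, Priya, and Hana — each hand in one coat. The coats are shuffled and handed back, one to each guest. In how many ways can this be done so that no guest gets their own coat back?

9

This is the derangement count D_4: permutations of 4 items with no fixed point.
By inclusion–exclusion this is Σ_{j=0}^{4} (−1)^j C(4,j)·(4−j)!.
Computing: 24 − 24 + 12 − 4 + 1 = 9.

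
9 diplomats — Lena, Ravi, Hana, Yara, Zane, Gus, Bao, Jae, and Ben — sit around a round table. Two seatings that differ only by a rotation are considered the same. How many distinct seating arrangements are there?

Seat Lena anywhere (absorbing the rotational symmetry), then permute the other 8: (8)! = 40320.

40320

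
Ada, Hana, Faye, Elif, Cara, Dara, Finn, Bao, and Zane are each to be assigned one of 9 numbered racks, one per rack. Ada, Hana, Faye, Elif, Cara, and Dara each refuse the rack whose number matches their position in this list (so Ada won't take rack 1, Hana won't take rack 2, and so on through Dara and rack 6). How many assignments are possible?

183822

Let Aᵢ (for 1 ≤ i ≤ 6) be the placements that put person i in their forbidden rack. Any j of these fix j positions, leaving (9−j)! ways to fill the rest, and there are C(6,j) ways to pick which j.
By inclusion–exclusion, the number of valid placements is Σ_{j=0}^{6} (−1)^j C(6,j)·(9−j)!.
Computing: 362880 − 241920 + 75600 − 14400 + 1800 − 144 + 6 = 183822.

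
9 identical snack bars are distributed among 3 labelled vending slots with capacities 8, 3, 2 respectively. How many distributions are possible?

11

Without the upper bounds there are C(11,2) = 55 ways to split 9 among 3 vending slots.
Subtract solutions that violate a single cap (substitute x_i' = x_i − (cap_i+1)): x_1 ≥ 9 gives C(2,2) = 1; x_2 ≥ 4 gives C(7,2) = 21; x_3 ≥ 3 gives C(8,2) = 28. Together 50.
Add back pairs where two caps are both exceeded: 0 + 0 + 6 = 6.
By inclusion–exclusion the count is 55 − 50 + 6 = 11.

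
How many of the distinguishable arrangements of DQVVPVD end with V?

With the last slot taken by V, it remains to arrange the other 6 letters (DQVPVD).
Those 6 letters have D appearing twice and V appearing twice, giving (6)!/(2!·2!) = 180.

180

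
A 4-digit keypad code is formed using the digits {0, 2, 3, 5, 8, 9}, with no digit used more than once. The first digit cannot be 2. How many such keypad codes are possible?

The first digit has 6−1 = 5 choices (anything except 2).
The remaining 3 digits are filled from the other 5 symbols without repetition: 5 × 4 × 3 = 60.
Total: 5 × 60 = 300.

300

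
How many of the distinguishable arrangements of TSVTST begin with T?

30

With the first slot taken by T, it remains to arrange the other 5 letters (SVTST).
Those 5 letters have S appearing twice and T appearing twice, giving (5)!/(2!·2!) = 30.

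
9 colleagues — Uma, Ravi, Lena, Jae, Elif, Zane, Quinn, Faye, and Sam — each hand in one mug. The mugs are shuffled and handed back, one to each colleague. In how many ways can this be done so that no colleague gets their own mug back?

This is the derangement count D_9: permutations of 9 items with no fixed point.
By inclusion–exclusion this is Σ_{j=0}^{9} (−1)^j C(9,j)·(9−j)!.
Computing: 362880 − 362880 + 181440 − 60480 + 15120 − 3024 + 504 − 72 + 9 − 1 = 133496.

133496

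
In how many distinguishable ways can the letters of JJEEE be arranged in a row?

The 5 letters of JJEEE have repeats: E appearing 3 times and J appearing twice.
The number of distinct arrangements is 5!/(3!·2!) = 120/12 = 10.

10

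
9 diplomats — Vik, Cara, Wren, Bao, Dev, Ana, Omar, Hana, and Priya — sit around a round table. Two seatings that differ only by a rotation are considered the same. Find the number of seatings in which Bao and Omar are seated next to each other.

Glue Bao and Omar into a block (2 internal orders). Seating 8 units around a circle gives (7)! arrangements.
So 2 × (7)! = 2 × 5040 = 10080.

10080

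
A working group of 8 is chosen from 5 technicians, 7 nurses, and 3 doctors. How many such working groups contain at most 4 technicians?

Split by how many technicians are chosen (0 through 4).
Sum: C(5,0)·C(10,8) + C(5,1)·C(10,7) + C(5,2)·C(10,6) + C(5,3)·C(10,5) + C(5,4)·C(10,4) = 45 + 600 + 2100 + 2520 + 1050 = 6315.

6315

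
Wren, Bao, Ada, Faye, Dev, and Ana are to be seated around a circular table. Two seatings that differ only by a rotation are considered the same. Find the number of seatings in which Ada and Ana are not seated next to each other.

72

Without the restriction there are (5)! = 120 seatings.
Seatings with Ada beside Ana: treat them as a block with 2 internal orders, giving 2 × (4)! = 48.
Subtracting, 120 − 48 = 72.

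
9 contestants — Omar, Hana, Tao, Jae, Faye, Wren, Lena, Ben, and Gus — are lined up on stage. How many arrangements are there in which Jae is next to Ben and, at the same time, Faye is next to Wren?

20160

Treat {Jae,Ben} as one block (2 orders) and {Faye,Wren} as another (2 orders).
That leaves 7 units to arrange: 2 × 2 × 7! = 4 × 5040 = 20160.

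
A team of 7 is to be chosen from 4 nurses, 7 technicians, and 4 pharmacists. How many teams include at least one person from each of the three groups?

Total 7-person selections from all 15: C(15,7) = 6435.
Selections missing a whole group: no nurses → C(11,7) = 330; no technicians → C(8,7) = 8; no pharmacists → C(11,7) = 330.
Add back selections omitting two groups (i.e. drawn from a single group): C(4,7) + C(7,7) + C(4,7) = 1.
By inclusion–exclusion: 6435 − 668 + 1 = 5768.

5768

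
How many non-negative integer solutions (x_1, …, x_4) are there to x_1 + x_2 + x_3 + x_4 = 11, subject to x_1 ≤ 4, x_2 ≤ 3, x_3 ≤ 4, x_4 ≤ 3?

20

Without the upper bounds there are C(14,3) = 364 ways to split 11 among 4 variables.
Subtract solutions that violate a single cap (substitute x_i' = x_i − (cap_i+1)): x_1 ≥ 5 gives C(9,3) = 84; x_2 ≥ 4 gives C(10,3) = 120; x_3 ≥ 5 gives C(9,3) = 84; x_4 ≥ 4 gives C(10,3) = 120. Together 408.
Add back pairs where two caps are both exceeded: 10 + 4 + 10 + 10 + 20 + 10 = 64.
By inclusion–exclusion the count is 364 − 408 + 64 = 20.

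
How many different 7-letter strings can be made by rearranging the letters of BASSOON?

The 7 letters of BASSOON have repeats: O appearing twice and S appearing twice.
The number of distinct arrangements is 7!/(2!·2!) = 5040/4 = 1260.

1260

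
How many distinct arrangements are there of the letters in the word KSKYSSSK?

KSKYSSSK has 8 letters with K appearing 3 times and S appearing 4 times.
So there are 8! / (4!·3!) = 280 distinguishable arrangements.

280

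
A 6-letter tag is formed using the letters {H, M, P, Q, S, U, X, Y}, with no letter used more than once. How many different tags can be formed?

20160

With no repetition, fill the 6 letters in order: 8 choices, then 7, down to 3.
That product is 8 × 7 × 6 × 5 × 4 × 3 = 20160.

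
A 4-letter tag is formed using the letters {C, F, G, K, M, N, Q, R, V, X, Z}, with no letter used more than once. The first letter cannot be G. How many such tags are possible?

The first letter has 11−1 = 10 choices (anything except G).
The remaining 3 letters are filled from the other 10 symbols without repetition: 10 × 9 × 8 = 720.
Total: 10 × 720 = 7200.

7200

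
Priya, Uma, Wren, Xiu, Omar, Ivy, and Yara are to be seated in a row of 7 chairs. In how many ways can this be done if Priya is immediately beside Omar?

Glue Priya and Omar into one block (2 internal orders), leaving 6 units to arrange in a row.
So the count is 2·(6)! = 1440.

1440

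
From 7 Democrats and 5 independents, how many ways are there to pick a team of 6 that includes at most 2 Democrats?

Split by how many Democrats are chosen (0 through 2).
Sum: C(7,0)·C(5,6) + C(7,1)·C(5,5) + C(7,2)·C(5,4) = 0 + 7 + 105 = 112.

112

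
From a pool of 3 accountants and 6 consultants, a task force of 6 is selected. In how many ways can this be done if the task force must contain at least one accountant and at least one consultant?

83

Total 6-person selections from all 9: C(9,6) = 84.
Selections missing a whole group: no accountants → C(6,6) = 1; no consultants → C(3,6) = 0.
Both groups omitted at once is impossible, so 84 − 1 = 83.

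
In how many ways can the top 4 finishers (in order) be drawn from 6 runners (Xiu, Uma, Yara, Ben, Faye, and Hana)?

360

There are 6 choices for 1st place, 5 for 2nd, and so on down to 3 for position 4.
That gives 6 × 5 × 4 × 3 = 360.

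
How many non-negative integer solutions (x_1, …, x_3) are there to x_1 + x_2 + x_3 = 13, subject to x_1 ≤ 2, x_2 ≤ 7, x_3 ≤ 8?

By stars and bars, unrestricted non-negative solutions to x_1+…+x_3 = 13 number C(13+2,2) = 105.
Subtract solutions that violate a single cap (substitute x_i' = x_i − (cap_i+1)): x_1 ≥ 3 gives C(12,2) = 66; x_2 ≥ 8 gives C(7,2) = 21; x_3 ≥ 9 gives C(6,2) = 15. Together 102.
Add back pairs where two caps are both exceeded: 6 + 3 + 0 = 9.
By inclusion–exclusion the count is 105 − 102 + 9 = 12.

12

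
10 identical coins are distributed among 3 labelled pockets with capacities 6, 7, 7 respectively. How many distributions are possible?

44

By stars and bars, unrestricted non-negative solutions to x_1+…+x_3 = 10 number C(10+2,2) = 66.
Subtract solutions that violate a single cap (substitute x_i' = x_i − (cap_i+1)): x_1 ≥ 7 gives C(5,2) = 10; x_2 ≥ 8 gives C(4,2) = 6; x_3 ≥ 8 gives C(4,2) = 6. Together 22.
No two caps can be exceeded simultaneously, so the pair terms are all 0.
By inclusion–exclusion the count is 66 − 22 + 0 = 44.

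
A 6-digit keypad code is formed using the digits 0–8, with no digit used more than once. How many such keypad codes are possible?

With no repetition, fill the 6 digits in order: 9 choices, then 8, down to 4.
9 × 8 × 7 × 6 × 5 × 4 = 60480.

60480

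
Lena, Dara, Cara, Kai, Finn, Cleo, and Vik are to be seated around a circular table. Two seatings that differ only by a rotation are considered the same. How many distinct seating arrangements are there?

Seat Lena anywhere (absorbing the rotational symmetry), then permute the other 6: (6)! = 720.

720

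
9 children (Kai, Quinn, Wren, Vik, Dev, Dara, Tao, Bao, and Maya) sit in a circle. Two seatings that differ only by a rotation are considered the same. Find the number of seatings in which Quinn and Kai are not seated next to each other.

Without the restriction there are (8)! = 40320 seatings.
Seatings with Quinn beside Kai: treat them as a block with 2 internal orders, giving 2 × (7)! = 10080.
Subtracting, 40320 − 10080 = 30240.

30240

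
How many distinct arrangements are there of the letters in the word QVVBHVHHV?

2520

QVVBHVHHV has 9 letters with H appearing 3 times and V appearing 4 times.
The number of distinct arrangements is 9!/(4!·3!) = 362880/144 = 2520.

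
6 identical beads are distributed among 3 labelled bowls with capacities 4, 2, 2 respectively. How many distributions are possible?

6

By stars and bars, unrestricted non-negative solutions to x_1+…+x_3 = 6 number C(6+2,2) = 28.
Subtract solutions that violate a single cap (substitute x_i' = x_i − (cap_i+1)): x_1 ≥ 5 gives C(3,2) = 3; x_2 ≥ 3 gives C(5,2) = 10; x_3 ≥ 3 gives C(5,2) = 10. Together 23.
Add back pairs where two caps are both exceeded: 0 + 0 + 1 = 1.
By inclusion–exclusion the count is 28 − 23 + 1 = 6.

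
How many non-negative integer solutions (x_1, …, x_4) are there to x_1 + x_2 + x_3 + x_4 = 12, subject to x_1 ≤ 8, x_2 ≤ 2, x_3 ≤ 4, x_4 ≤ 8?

112

Ignoring the caps, the number of non-negative solutions to x_1+…+x_4 = 12 is C(15,3) = 455.
Subtract solutions that violate a single cap (substitute x_i' = x_i − (cap_i+1)): x_1 ≥ 9 gives C(6,3) = 20; x_2 ≥ 3 gives C(12,3) = 220; x_3 ≥ 5 gives C(10,3) = 120; x_4 ≥ 9 gives C(6,3) = 20. Together 380.
Add back pairs where two caps are both exceeded: 1 + 0 + 0 + 35 + 1 + 0 = 37.
By inclusion–exclusion the count is 455 − 380 + 37 = 112.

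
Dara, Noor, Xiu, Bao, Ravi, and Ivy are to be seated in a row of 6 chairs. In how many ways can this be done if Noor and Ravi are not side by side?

480

Of the 6! = 720 arrangements, those with Noor and Ravi adjacent number 2 × 5! = 240 (treat the pair as a block with 2 internal orders).
Complementary counting: 720 − 240 = 480.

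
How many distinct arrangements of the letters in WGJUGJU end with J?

180

With the last slot taken by J, it remains to arrange the other 6 letters (WGUGJU).
Those 6 letters have G appearing twice and U appearing twice, giving (6)!/(2!·2!) = 180.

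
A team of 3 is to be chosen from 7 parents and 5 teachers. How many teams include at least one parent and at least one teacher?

With no constraint there are C(12,3) = 220 possible selections.
Selections missing a whole group: no parents → C(5,3) = 10; no teachers → C(7,3) = 35.
Both groups omitted at once is impossible, so 220 − 45 = 175.

175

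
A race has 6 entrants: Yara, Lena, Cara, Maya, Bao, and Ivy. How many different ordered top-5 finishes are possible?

There are 6 choices for 1st place, 5 for 2nd, and so on down to 2 for position 5.
That gives 6 × 5 × 4 × 3 × 2 = 720.

720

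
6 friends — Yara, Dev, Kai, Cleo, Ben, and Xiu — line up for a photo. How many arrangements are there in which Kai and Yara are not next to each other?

480

There are 6! = 720 arrangements in all. If Kai and Yara are adjacent, merging them into one block gives 2·(5)! = 240 arrangements.
So 720 − 240 = 480 arrangements keep them apart.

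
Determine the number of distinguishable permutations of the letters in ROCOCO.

60

ROCOCO has 6 letters with C appearing twice and O appearing 3 times.
The number of distinct arrangements is 6!/(3!·2!) = 720/12 = 60.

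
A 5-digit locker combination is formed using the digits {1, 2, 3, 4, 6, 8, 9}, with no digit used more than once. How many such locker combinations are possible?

With no repetition, fill the 5 digits in order: 7 choices, then 6, down to 3.
7 × 6 × 5 × 4 × 3 = 2520.

2520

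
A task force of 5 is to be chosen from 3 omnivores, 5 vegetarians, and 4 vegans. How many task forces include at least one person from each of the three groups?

Total 5-person selections from all 12: C(12,5) = 792.
Selections missing a whole group: no omnivores → C(9,5) = 126; no vegetarians → C(7,5) = 21; no vegans → C(8,5) = 56.
Add back selections omitting two groups (i.e. drawn from a single group): C(3,5) + C(5,5) + C(4,5) = 1.
By inclusion–exclusion: 792 − 203 + 1 = 590.

590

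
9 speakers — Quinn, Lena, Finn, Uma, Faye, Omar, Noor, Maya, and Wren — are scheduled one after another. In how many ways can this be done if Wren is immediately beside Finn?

Treat {Wren, Finn} as a single unit. There are 8 units to order, and the pair itself can be ordered 2 ways.
So the count is 2·(8)! = 80640.

80640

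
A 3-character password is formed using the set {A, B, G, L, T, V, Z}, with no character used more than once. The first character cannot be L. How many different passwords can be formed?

180

The first character has 7−1 = 6 choices (anything except L).
The remaining 2 characters are filled from the other 6 symbols without repetition: 6 × 5 = 30.
Total: 6 × 30 = 180.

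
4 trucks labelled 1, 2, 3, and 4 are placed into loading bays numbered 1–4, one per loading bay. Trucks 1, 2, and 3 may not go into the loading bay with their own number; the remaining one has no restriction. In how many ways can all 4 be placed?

Let Aᵢ (for i ∈ {1, 2, 3}) be the placements that put truck i in its forbidden loading bay. Any j of these fix j positions, leaving (4−j)! ways to fill the rest, and there are C(3,j) ways to pick which j.
By inclusion–exclusion, the number of valid placements is Σ_{j=0}^{3} (−1)^j C(3,j)·(4−j)!.
Computing: 24 − 18 + 6 − 1 = 11.

11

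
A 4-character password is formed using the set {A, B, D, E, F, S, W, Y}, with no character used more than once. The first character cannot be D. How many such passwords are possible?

The first character has 8−1 = 7 choices (anything except D).
The remaining 3 characters are filled from the other 7 symbols without repetition: 7 × 6 × 5 = 210.
Total: 7 × 210 = 1470.

1470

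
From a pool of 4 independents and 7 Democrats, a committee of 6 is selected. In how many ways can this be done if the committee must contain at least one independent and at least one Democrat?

Unrestricted: C(11,6) = 462 ways to pick any 6 of the 11.
Selections missing a whole group: no independents → C(7,6) = 7; no Democrats → C(4,6) = 0.
Both groups omitted at once is impossible, so 462 − 7 = 455.

455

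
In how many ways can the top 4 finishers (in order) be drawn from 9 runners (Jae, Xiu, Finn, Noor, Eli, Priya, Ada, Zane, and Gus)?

There are 9 choices for 1st place, 8 for 2nd, and so on down to 6 for position 4.
That gives 9 × 8 × 7 × 6 = 3024.

3024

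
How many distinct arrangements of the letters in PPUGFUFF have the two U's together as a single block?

420

Treat the 2 copies of U as a single block. The multiset to arrange is then {UU, F, F, F, G, P, P}, 7 items in all.
That gives (7)!/(3!·2!) = 420 arrangements.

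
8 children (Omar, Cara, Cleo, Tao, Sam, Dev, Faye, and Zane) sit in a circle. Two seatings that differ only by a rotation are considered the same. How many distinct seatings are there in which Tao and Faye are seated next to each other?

Glue Tao and Faye into a block (2 internal orders). Seating 7 units around a circle gives (6)! arrangements.
So 2 × (6)! = 2 × 720 = 1440.

1440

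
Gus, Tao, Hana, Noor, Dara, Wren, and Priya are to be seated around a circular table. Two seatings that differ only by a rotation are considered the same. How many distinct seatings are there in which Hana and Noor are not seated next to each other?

All circular seatings of 7 people number (6)! = 720.
Seatings with Hana beside Noor: treat them as a block with 2 internal orders, giving 2 × (5)! = 240.
Subtracting, 720 − 240 = 480.

480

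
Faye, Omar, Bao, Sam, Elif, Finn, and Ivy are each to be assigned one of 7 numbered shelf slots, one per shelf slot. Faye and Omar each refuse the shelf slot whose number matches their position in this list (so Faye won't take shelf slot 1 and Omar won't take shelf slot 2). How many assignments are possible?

Let Aᵢ (for i ∈ {1, 2}) be the placements that put person i in their forbidden shelf slot. Any j of these fix j positions, leaving (7−j)! ways to fill the rest, and there are C(2,j) ways to pick which j.
By inclusion–exclusion, the number of valid placements is Σ_{j=0}^{2} (−1)^j C(2,j)·(7−j)!.
Computing: 5040 − 1440 + 120 = 3720.

3720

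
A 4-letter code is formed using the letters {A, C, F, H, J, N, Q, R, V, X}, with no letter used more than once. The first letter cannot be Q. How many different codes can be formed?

The first letter has 10−1 = 9 choices (anything except Q).
The remaining 3 letters are filled from the other 9 symbols without repetition: 9 × 8 × 7 = 504.
Total: 9 × 504 = 4536.

4536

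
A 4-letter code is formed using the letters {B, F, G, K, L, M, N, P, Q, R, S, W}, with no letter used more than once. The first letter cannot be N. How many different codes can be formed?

10890

The first letter has 12−1 = 11 choices (anything except N).
The remaining 3 letters are filled from the other 11 symbols without repetition: 11 × 10 × 9 = 990.
Total: 11 × 990 = 10890.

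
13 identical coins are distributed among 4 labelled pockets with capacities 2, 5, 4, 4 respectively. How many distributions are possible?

Without the upper bounds there are C(16,3) = 560 ways to split 13 among 4 pockets.
Subtract solutions that violate a single cap (substitute x_i' = x_i − (cap_i+1)): x_1 ≥ 3 gives C(13,3) = 286; x_2 ≥ 6 gives C(10,3) = 120; x_3 ≥ 5 gives C(11,3) = 165; x_4 ≥ 5 gives C(11,3) = 165. Together 736.
Add back pairs where two caps are both exceeded: 35 + 56 + 56 + 10 + 10 + 20 = 187.
Subtract triples: 0 + 0 + 1 + 0 = 1.
By inclusion–exclusion the count is 560 − 736 + 187 − 1 = 10.

10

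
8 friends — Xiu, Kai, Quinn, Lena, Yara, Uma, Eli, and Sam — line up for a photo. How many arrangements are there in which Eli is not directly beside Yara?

Of the 8! = 40320 arrangements, those with Eli and Yara adjacent number 2 × 7! = 10080 (treat the pair as a block with 2 internal orders).
Complementary counting: 40320 − 10080 = 30240.

30240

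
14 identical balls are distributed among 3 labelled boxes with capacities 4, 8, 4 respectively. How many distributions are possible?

6

Ignoring the caps, the number of non-negative solutions to x_1+…+x_3 = 14 is C(16,2) = 120.
Subtract solutions that violate a single cap (substitute x_i' = x_i − (cap_i+1)): x_1 ≥ 5 gives C(11,2) = 55; x_2 ≥ 9 gives C(7,2) = 21; x_3 ≥ 5 gives C(11,2) = 55. Together 131.
Add back pairs where two caps are both exceeded: 1 + 15 + 1 = 17.
By inclusion–exclusion the count is 120 − 131 + 17 = 6.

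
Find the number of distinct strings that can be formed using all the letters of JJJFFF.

20

JJJFFF has 6 letters with F appearing 3 times and J appearing 3 times.
Dividing 6! = 720 by 3!·3! = 36 for the repeated letters gives 20.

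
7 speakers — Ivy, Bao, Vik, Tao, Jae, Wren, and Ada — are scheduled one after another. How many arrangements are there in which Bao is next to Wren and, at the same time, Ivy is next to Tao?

Treat {Bao,Wren} as one block (2 orders) and {Ivy,Tao} as another (2 orders).
That leaves 5 units to arrange: 2 × 2 × 5! = 4 × 120 = 480.

480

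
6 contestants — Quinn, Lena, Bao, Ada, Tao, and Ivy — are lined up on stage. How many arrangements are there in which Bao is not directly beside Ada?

480

Of the 6! = 720 arrangements, those with Bao and Ada adjacent number 2 × 5! = 240 (treat the pair as a block with 2 internal orders).
Complementary counting: 720 − 240 = 480.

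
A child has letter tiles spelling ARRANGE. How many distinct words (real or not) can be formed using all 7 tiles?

1260

ARRANGE has 7 letters with A appearing twice and R appearing twice.
So there are 7! / (2!·2!) = 1260 distinguishable arrangements.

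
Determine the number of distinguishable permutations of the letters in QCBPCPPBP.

3780

The 9 letters of QCBPCPPBP have repeats: B appearing twice, C appearing twice, and P appearing 4 times.
So there are 9! / (4!·2!·2!) = 3780 distinguishable arrangements.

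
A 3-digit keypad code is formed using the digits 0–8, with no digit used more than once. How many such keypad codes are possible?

This is a permutation of 3 out of 9: P(9,3) = 9!/6!.
That product is 9 × 8 × 7 = 504.

504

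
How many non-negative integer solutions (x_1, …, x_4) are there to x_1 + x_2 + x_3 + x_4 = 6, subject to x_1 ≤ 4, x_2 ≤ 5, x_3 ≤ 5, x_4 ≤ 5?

77

Without the upper bounds there are C(9,3) = 84 ways to split 6 among 4 variables.
Subtract solutions that violate a single cap (substitute x_i' = x_i − (cap_i+1)): x_1 ≥ 5 gives C(4,3) = 4; x_2 ≥ 6 gives C(3,3) = 1; x_3 ≥ 6 gives C(3,3) = 1; x_4 ≥ 6 gives C(3,3) = 1. Together 7.
No two caps can be exceeded simultaneously, so the pair terms are all 0.
By inclusion–exclusion the count is 84 − 7 + 0 = 77.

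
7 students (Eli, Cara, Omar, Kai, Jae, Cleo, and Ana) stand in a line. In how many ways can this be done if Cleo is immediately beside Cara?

1440

Glue Cleo and Cara into one block (2 internal orders), leaving 6 units to arrange in a row.
That gives 2 × 6! = 2 × 720 = 1440.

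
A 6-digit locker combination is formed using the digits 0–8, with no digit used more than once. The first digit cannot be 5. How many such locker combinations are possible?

The first digit has 9−1 = 8 choices (anything except 5).
The remaining 5 digits are filled from the other 8 symbols without repetition: 8 × 7 × 6 × 5 × 4 = 6720.
Total: 8 × 6720 = 53760.

53760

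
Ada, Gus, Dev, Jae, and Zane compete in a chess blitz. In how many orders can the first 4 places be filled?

This is an ordered selection of 4 from 5: P(5,4).
That gives 5 × 4 × 3 × 2 = 120.

120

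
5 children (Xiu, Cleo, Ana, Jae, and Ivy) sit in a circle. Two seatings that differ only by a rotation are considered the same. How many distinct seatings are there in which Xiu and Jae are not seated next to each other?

All circular seatings of 5 people number (4)! = 24.
Those with Xiu next to Jae: fuse the pair into one unit and seat 4 units around a circle — 2·(3)! = 12.
Subtracting, 24 − 12 = 12.

12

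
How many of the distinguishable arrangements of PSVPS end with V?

Fix V in the last position and arrange the remaining 4 letters.
Those 4 letters have P appearing twice and S appearing twice, giving (4)!/(2!·2!) = 6.

6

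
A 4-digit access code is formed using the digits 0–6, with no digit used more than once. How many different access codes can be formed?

Choose and order 4 of the 7 symbols: the first digit has 7 options, the next 6, then 5, 4.
7 × 6 × 5 × 4 = 840.

840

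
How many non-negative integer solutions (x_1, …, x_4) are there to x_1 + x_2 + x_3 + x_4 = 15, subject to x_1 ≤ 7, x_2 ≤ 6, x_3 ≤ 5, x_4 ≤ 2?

Without the upper bounds there are C(18,3) = 816 ways to split 15 among 4 variables.
Subtract solutions that violate a single cap (substitute x_i' = x_i − (cap_i+1)): x_1 ≥ 8 gives C(10,3) = 120; x_2 ≥ 7 gives C(11,3) = 165; x_3 ≥ 6 gives C(12,3) = 220; x_4 ≥ 3 gives C(15,3) = 455. Together 960.
Add back pairs where two caps are both exceeded: 1 + 4 + 35 + 10 + 56 + 84 = 190.
By inclusion–exclusion the count is 816 − 960 + 190 = 46.

46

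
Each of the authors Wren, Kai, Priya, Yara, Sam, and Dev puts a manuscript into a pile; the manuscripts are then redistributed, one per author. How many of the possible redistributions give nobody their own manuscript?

265

Count assignments avoiding every fixed point. For any j of the 6 authors fixed to their own manuscript, the other 6−j can be arranged in (6−j)! ways.
By inclusion–exclusion this is Σ_{j=0}^{6} (−1)^j C(6,j)·(6−j)!.
Computing: 720 − 720 + 360 − 120 + 30 − 6 + 1 = 265.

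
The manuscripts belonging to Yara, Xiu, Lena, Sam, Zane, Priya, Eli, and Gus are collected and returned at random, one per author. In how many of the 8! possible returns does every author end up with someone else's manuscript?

14833

This is the derangement count D_8: permutations of 8 items with no fixed point.
By inclusion–exclusion this is Σ_{j=0}^{8} (−1)^j C(8,j)·(8−j)!.
Computing: 40320 − 40320 + 20160 − 6720 + 1680 − 336 + 56 − 8 + 1 = 14833.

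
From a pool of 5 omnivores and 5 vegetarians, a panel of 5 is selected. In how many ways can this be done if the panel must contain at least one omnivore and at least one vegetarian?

Total 5-person selections from all 10: C(10,5) = 252.
Subtract selections that omit an entire group: no omnivores → C(5,5) = 1; no vegetarians → C(5,5) = 1.
Both groups omitted at once is impossible, so 252 − 2 = 250.

250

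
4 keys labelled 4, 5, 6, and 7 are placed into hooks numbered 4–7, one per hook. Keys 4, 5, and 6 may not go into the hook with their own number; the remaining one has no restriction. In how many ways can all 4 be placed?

11

Let Aᵢ (for i ∈ {4, 5, 6}) be the placements that put key i in its forbidden hook. Any j of these fix j positions, leaving (4−j)! ways to fill the rest, and there are C(3,j) ways to pick which j.
By inclusion–exclusion, the number of valid placements is Σ_{j=0}^{3} (−1)^j C(3,j)·(4−j)!.
Computing: 24 − 18 + 6 − 1 = 11.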